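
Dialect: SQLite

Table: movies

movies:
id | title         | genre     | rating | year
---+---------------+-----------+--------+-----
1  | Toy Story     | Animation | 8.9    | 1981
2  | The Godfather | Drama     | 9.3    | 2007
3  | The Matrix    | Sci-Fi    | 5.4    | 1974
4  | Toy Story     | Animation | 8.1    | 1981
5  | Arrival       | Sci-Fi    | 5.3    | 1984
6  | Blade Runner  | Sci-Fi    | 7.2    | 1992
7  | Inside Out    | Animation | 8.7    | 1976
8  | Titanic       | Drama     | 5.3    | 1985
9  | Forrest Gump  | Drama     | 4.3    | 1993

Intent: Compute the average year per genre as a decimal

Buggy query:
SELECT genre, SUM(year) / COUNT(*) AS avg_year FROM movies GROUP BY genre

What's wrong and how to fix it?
Bug: Both operands are integers, so '/' performs integer division and truncates

Fix: Multiply by 1.0 (or CAST to REAL) to force floating-point division

Corrected query:
SELECT genre, SUM(year) * 1.0 / COUNT(*) AS avg_year FROM movies GROUP BY genre

Result:
genre     | avg_year   
----------+------------
Animation | 1979.333333
Drama     | 1995       
Sci-Fi    | 1983.333333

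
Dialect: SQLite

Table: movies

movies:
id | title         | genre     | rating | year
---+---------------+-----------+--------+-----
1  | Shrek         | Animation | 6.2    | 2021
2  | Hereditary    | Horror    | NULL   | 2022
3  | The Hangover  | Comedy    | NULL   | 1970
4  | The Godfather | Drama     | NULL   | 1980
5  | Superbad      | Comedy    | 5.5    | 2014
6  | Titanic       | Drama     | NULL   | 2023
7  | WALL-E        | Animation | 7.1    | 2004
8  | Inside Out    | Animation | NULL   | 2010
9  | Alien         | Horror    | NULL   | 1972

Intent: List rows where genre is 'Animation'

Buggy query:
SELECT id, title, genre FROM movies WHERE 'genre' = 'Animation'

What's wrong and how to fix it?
Bug: 'genre' in single quotes is a string literal, not the column; the comparison is literal-vs-literal and never true

Fix: Reference the column as genre without single quotes

Corrected query:
SELECT id, title, genre FROM movies WHERE genre = 'Animation'

Result:
id | title      | genre    
---+------------+----------
1  | Shrek      | Animation
7  | WALL-E     | Animation
8  | Inside Out | Animation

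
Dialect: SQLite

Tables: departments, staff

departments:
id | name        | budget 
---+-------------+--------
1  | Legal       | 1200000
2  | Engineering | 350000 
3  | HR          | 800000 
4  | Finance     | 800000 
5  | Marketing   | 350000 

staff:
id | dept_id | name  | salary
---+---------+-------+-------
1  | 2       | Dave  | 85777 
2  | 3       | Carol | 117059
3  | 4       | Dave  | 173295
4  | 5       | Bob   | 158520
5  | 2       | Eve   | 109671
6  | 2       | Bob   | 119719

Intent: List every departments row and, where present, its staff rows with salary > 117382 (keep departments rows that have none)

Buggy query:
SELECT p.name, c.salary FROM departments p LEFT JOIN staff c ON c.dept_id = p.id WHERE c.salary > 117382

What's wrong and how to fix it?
Bug: A WHERE condition on the right-hand table after LEFT JOIN drops unmatched parents

Fix: Move the right-table condition into the ON clause so unmatched parents are kept

Corrected query:
SELECT p.name, c.salary FROM departments p LEFT JOIN staff c ON c.dept_id = p.id AND c.salary > 117382

Result:
name        | salary
------------+-------
Legal       | NULL  
Engineering | 119719
HR          | NULL  
Finance     | 173295
Marketing   | 158520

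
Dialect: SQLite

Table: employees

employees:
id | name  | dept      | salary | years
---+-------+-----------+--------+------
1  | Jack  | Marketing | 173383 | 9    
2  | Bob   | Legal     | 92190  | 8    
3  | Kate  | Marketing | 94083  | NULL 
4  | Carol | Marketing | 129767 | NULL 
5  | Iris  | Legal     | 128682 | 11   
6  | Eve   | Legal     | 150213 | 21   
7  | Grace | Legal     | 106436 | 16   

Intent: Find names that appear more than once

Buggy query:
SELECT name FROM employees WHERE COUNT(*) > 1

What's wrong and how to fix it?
Bug: WHERE can't reference COUNT(*); aggregates are computed after WHERE

Fix: Group first, then use HAVING for the count condition

Corrected query:
SELECT name FROM employees GROUP BY name HAVING COUNT(*) > 1

Result:
(no rows)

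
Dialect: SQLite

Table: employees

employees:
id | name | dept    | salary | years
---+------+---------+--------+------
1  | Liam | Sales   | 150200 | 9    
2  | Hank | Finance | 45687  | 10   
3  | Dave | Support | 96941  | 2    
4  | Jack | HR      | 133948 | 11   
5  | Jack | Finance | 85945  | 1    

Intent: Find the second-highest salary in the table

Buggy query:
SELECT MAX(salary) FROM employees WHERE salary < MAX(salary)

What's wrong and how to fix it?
Bug: The inner MAX is an aggregate inside WHERE, which is not allowed

Fix: Put the inner MAX in a scalar subquery

Corrected query:
SELECT MAX(salary) FROM employees WHERE salary < (SELECT MAX(salary) FROM employees)

Result:
MAX(salary)
-----------
133948     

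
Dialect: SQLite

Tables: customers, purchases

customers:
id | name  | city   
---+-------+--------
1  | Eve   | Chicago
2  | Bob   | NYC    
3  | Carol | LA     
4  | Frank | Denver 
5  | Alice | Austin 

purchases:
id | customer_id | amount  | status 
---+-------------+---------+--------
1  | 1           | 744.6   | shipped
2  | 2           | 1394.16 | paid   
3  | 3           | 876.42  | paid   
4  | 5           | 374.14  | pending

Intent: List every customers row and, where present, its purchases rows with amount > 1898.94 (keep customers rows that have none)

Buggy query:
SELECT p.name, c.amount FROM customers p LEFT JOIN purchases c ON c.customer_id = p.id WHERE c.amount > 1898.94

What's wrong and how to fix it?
Bug: A WHERE condition on the right-hand table after LEFT JOIN drops unmatched parents

Fix: Put 'c.amount > 1898.94' in the JOIN's ON clause instead of WHERE

Corrected query:
SELECT p.name, c.amount FROM customers p LEFT JOIN purchases c ON c.customer_id = p.id AND c.amount > 1898.94

Result:
name  | amount
------+-------
Eve   | NULL  
Bob   | NULL  
Carol | NULL  
Frank | NULL  
Alice | NULL  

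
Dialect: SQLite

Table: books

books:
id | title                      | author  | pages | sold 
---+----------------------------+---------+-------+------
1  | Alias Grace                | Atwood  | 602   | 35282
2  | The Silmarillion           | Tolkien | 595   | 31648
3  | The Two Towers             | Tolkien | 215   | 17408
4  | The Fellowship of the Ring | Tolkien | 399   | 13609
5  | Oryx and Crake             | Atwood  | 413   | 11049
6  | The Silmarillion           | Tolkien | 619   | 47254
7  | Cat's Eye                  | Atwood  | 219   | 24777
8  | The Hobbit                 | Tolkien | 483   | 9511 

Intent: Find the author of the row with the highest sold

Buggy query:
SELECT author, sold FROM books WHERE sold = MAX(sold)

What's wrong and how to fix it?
Bug: WHERE is evaluated per row; an aggregate over the whole table isn't defined there

Fix: Use a subquery: WHERE sold = (SELECT MAX(sold) FROM books)

Corrected query:
SELECT author, sold FROM books WHERE sold = (SELECT MAX(sold) FROM books)

Result:
author  | sold 
--------+------
Tolkien | 47254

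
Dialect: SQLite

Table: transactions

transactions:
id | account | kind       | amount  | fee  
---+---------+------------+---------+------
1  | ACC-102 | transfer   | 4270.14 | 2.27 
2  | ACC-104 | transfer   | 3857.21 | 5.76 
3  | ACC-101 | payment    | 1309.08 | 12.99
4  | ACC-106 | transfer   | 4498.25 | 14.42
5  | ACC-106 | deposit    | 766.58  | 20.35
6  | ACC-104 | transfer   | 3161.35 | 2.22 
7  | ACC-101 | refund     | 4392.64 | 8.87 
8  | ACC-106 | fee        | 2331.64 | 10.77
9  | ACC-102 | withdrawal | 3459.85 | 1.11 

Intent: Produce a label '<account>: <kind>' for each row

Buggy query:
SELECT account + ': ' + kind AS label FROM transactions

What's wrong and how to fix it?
Bug: SQLite uses || for string concatenation; + coerces text to numbers (yielding 0)

Fix: Replace + with || to concatenate text

Corrected query:
SELECT account || ': ' || kind AS label FROM transactions

Result:
label              
-------------------
ACC-102: transfer  
ACC-104: transfer  
ACC-101: payment   
ACC-106: transfer  
ACC-106: deposit   
ACC-104: transfer  
ACC-101: refund    
ACC-106: fee       
ACC-102: withdrawal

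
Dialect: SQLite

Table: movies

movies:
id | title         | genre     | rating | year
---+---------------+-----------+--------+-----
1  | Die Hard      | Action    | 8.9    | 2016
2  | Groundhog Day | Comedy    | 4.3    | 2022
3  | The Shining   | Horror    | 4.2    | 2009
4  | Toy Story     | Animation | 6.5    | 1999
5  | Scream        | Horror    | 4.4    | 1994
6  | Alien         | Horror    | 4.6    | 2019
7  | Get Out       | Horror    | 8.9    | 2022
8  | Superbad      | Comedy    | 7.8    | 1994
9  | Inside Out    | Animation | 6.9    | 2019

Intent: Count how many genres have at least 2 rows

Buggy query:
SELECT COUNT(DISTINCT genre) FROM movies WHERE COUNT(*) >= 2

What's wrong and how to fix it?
Bug: WHERE filters individual rows, not groups, so a group-level COUNT is invalid there

Fix: Group first with HAVING COUNT(*) >= 2, then COUNT the resulting groups

Corrected query:
SELECT COUNT(*) FROM (SELECT genre FROM movies GROUP BY genre HAVING COUNT(*) >= 2)

Result:
COUNT(*)
--------
3       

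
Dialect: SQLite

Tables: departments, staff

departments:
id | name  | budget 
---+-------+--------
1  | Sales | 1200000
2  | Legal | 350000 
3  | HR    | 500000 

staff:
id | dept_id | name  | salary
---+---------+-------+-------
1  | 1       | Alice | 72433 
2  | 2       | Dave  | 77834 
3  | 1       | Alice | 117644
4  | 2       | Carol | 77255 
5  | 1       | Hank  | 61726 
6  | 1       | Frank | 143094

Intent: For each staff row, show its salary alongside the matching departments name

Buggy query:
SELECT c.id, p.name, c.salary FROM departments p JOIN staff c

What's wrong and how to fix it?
Bug: Missing join condition: each staff row is matched to all departments rows instead of just its own

Fix: Add ON c.dept_id = p.id to the JOIN

Corrected query:
SELECT c.id, p.name, c.salary FROM departments p JOIN staff c ON c.dept_id = p.id

Result:
id | name  | salary
---+-------+-------
1  | Sales | 72433 
2  | Legal | 77834 
3  | Sales | 117644
4  | Legal | 77255 
5  | Sales | 61726 
6  | Sales | 143094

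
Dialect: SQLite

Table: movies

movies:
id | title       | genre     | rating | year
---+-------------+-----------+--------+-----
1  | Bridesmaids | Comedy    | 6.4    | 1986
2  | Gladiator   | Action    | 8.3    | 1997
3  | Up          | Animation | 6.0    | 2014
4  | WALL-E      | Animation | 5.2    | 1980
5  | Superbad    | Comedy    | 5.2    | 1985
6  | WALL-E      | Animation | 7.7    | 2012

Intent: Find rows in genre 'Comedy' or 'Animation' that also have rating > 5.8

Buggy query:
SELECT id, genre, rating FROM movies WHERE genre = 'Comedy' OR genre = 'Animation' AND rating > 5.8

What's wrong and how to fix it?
Bug: Without parentheses, AND is evaluated before OR, so the rating filter only applies to the 'Animation' branch

Fix: Group the OR with parentheses (or use IN), then AND the threshold

Corrected query:
SELECT id, genre, rating FROM movies WHERE (genre = 'Comedy' OR genre = 'Animation') AND rating > 5.8

Result:
id | genre     | rating
---+-----------+-------
1  | Comedy    | 6.4   
3  | Animation | 6     
6  | Animation | 7.7   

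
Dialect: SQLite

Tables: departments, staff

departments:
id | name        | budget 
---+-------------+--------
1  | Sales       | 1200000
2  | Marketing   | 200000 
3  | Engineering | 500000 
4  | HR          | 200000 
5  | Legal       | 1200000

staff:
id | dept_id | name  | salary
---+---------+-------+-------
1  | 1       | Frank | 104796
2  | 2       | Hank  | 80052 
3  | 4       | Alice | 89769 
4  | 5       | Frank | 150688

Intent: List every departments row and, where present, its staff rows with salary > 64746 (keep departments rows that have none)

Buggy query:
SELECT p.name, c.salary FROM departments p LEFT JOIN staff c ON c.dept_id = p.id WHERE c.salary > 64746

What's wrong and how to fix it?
Bug: A WHERE condition on the right-hand table after LEFT JOIN drops unmatched parents

Fix: Move the right-table condition into the ON clause so unmatched parents are kept

Corrected query:
SELECT p.name, c.salary FROM departments p LEFT JOIN staff c ON c.dept_id = p.id AND c.salary > 64746

Result:
name        | salary
------------+-------
Sales       | 104796
Marketing   | 80052 
Engineering | NULL  
HR          | 89769 
Legal       | 150688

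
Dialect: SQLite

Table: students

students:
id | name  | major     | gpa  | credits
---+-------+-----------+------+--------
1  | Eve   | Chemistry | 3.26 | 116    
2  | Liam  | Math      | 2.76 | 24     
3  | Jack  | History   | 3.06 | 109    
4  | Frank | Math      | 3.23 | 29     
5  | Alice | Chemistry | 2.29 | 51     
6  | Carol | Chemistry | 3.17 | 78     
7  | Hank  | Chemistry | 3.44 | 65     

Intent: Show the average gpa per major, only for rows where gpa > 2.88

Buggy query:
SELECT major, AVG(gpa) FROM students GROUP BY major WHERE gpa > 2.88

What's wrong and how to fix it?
Bug: WHERE cannot follow GROUP BY

Fix: Move the WHERE clause before GROUP BY

Corrected query:
SELECT major, AVG(gpa) FROM students WHERE gpa > 2.88 GROUP BY major

Result:
major     | AVG(gpa)
----------+---------
Chemistry | 3.29    
History   | 3.06    
Math      | 3.23    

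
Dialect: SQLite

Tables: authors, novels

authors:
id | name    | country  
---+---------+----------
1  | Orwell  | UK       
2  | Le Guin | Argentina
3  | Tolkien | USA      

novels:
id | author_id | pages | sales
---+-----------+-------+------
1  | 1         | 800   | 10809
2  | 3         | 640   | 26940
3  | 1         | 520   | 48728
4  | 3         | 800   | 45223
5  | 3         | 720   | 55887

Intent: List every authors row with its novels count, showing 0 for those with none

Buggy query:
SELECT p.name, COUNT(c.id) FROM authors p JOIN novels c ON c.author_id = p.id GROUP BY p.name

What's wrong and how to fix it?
Bug: An inner join excludes parents with zero children

Fix: Switch to LEFT JOIN to retain unmatched parent rows

Corrected query:
SELECT p.name, COUNT(c.id) FROM authors p LEFT JOIN novels c ON c.author_id = p.id GROUP BY p.name

Result:
name    | COUNT(c.id)
--------+------------
Le Guin | 0          
Orwell  | 2          
Tolkien | 3          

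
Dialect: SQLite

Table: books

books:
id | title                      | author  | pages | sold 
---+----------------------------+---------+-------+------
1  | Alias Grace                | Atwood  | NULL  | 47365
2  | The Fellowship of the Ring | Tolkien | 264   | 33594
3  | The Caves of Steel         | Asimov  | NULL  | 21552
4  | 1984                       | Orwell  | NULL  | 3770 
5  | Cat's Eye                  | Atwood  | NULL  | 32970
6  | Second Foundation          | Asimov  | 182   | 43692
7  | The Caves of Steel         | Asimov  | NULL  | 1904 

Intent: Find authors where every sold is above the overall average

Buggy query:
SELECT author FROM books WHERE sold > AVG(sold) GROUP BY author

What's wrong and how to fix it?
Bug: AVG() is an aggregate; it can't sit directly in WHERE

Fix: Use a subquery for AVG and a HAVING MIN(...) filter so the condition holds for every row in the group

Corrected query:
SELECT author FROM books GROUP BY author HAVING MIN(sold) > (SELECT AVG(sold) FROM books)

Result:
author 
-------
Atwood 
Tolkien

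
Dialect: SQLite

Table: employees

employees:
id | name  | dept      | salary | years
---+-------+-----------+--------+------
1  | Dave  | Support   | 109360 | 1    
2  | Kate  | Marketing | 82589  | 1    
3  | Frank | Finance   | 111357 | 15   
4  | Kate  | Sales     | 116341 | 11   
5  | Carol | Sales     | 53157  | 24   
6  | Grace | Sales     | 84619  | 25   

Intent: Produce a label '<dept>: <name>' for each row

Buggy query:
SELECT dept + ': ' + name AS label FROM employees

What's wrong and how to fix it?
Bug: SQLite uses || for string concatenation; + coerces text to numbers (yielding 0)

Fix: Use the || operator for string concatenation

Corrected query:
SELECT dept || ': ' || name AS label FROM employees

Result:
label          
---------------
Support: Dave  
Marketing: Kate
Finance: Frank 
Sales: Kate    
Sales: Carol   
Sales: Grace   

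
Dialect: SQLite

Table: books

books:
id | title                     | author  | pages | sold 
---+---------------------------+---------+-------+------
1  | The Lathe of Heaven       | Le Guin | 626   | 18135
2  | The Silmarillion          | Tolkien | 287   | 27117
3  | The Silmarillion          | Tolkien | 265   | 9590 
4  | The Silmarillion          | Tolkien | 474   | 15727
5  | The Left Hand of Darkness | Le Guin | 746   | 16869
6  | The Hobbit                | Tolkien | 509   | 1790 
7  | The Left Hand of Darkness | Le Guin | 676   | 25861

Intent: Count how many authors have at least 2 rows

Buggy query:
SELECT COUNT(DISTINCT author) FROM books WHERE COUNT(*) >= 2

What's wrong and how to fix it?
Bug: COUNT(*) cannot appear in WHERE; the per-group count doesn't exist yet

Fix: Use a subquery that GROUPs and filters with HAVING, then count its rows

Corrected query:
SELECT COUNT(*) FROM (SELECT author FROM books GROUP BY author HAVING COUNT(*) >= 2)

Result:
COUNT(*)
--------
2       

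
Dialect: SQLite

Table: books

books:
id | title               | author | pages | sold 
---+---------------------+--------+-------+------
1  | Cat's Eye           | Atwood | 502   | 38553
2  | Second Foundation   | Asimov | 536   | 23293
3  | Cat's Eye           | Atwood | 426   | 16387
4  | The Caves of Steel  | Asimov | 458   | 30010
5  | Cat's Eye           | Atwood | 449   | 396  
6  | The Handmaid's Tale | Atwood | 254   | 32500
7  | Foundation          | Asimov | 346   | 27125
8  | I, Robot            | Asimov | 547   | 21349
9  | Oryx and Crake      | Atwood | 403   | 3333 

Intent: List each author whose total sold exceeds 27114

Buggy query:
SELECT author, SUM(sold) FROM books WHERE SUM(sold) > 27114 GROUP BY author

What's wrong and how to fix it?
Bug: WHERE runs before GROUP BY, so aggregates aren't available there

Fix: Use HAVING (which filters groups after aggregation) instead of WHERE

Corrected query:
SELECT author, SUM(sold) FROM books GROUP BY author HAVING SUM(sold) > 27114

Result:
author | SUM(sold)
-------+----------
Asimov | 101777   
Atwood | 91169    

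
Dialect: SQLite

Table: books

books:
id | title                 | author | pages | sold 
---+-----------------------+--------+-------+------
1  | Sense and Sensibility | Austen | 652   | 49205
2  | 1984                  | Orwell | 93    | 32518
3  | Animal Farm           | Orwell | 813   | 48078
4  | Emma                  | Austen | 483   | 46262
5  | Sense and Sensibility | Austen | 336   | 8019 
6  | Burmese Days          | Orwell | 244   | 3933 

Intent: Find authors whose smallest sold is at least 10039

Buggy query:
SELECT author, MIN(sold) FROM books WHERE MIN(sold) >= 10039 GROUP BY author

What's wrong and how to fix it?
Bug: MIN() in WHERE is a misuse of aggregate

Fix: Use HAVING for the per-group MIN condition

Corrected query:
SELECT author, MIN(sold) FROM books GROUP BY author HAVING MIN(sold) >= 10039

Result:
(no rows)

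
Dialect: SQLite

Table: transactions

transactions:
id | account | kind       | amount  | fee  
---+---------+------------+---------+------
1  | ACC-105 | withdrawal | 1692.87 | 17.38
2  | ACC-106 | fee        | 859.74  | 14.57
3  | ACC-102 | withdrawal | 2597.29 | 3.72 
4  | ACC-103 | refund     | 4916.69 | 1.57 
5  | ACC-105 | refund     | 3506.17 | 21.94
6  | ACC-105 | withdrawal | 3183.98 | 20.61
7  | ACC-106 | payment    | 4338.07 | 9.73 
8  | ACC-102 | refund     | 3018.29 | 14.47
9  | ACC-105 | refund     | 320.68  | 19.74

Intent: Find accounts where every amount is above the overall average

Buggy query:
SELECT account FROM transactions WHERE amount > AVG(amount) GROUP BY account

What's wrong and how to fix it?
Bug: AVG() is an aggregate; it can't sit directly in WHERE

Fix: Use a subquery for AVG and a HAVING MIN(...) filter so the condition holds for every row in the group

Corrected query:
SELECT account FROM transactions GROUP BY account HAVING MIN(amount) > (SELECT AVG(amount) FROM transactions)

Result:
account
-------
ACC-103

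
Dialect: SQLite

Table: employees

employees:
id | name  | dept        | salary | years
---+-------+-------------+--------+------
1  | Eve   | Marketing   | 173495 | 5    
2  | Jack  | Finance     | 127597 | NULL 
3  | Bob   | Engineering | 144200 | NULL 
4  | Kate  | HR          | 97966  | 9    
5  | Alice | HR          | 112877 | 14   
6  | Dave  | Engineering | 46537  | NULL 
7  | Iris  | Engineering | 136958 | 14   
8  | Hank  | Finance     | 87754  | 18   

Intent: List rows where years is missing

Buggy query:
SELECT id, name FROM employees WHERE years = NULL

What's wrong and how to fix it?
Bug: Comparing to NULL with '=' never matches; NULL = NULL is unknown, not true

Fix: Use IS NULL to test for NULL

Corrected query:
SELECT id, name FROM employees WHERE years IS NULL

Result:
id | name
---+-----
2  | Jack
3  | Bob 
6  | Dave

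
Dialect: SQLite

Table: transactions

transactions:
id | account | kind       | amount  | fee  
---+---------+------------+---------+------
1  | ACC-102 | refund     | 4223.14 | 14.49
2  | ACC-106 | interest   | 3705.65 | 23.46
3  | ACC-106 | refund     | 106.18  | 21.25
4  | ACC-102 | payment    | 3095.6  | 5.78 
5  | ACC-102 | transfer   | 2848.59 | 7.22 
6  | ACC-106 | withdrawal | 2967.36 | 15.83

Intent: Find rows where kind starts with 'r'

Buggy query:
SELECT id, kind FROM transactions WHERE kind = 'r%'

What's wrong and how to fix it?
Bug: Wildcards only work with LIKE; '=' treats '%' as a literal character

Fix: Use LIKE for wildcard pattern matching

Corrected query:
SELECT id, kind FROM transactions WHERE kind LIKE 'r%'

Result:
id | kind  
---+-------
1  | refund
3  | refund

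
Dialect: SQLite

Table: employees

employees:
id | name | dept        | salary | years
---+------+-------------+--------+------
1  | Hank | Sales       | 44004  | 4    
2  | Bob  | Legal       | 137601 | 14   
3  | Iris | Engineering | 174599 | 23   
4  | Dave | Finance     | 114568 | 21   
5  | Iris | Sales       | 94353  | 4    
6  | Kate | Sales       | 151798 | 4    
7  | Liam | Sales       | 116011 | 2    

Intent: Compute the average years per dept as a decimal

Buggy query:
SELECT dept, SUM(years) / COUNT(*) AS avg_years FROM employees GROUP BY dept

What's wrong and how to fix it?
Bug: Both operands are integers, so '/' performs integer division and truncates

Fix: Multiply by 1.0 (or CAST to REAL) to force floating-point division

Corrected query:
SELECT dept, SUM(years) * 1.0 / COUNT(*) AS avg_years FROM employees GROUP BY dept

Result:
dept        | avg_years
------------+----------
Engineering | 23       
Finance     | 21       
Legal       | 14       
Sales       | 3.5      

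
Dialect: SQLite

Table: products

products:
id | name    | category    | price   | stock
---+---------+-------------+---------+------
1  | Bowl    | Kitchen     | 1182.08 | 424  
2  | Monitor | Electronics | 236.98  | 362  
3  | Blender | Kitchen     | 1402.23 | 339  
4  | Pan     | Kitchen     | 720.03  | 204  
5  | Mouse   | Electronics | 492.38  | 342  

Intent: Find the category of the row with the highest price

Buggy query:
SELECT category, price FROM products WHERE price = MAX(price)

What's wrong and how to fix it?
Bug: MAX(price) is an aggregate and cannot be used directly in WHERE

Fix: Use a subquery: WHERE price = (SELECT MAX(price) FROM products)

Corrected query:
SELECT category, price FROM products WHERE price = (SELECT MAX(price) FROM products)

Result:
category | price  
---------+--------
Kitchen  | 1402.23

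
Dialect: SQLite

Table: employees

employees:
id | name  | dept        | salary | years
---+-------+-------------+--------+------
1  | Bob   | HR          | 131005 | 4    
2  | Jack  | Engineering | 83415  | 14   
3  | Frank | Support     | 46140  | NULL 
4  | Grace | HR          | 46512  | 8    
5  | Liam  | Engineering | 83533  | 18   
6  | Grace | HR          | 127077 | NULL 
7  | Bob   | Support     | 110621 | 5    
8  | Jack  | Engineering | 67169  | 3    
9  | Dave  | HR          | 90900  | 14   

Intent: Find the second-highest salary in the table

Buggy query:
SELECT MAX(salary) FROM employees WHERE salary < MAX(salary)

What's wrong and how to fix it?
Bug: The inner MAX is an aggregate inside WHERE, which is not allowed

Fix: Compute the overall MAX in a subquery, then take MAX of rows below it

Corrected query:
SELECT MAX(salary) FROM employees WHERE salary < (SELECT MAX(salary) FROM employees)

Result:
MAX(salary)
-----------
127077     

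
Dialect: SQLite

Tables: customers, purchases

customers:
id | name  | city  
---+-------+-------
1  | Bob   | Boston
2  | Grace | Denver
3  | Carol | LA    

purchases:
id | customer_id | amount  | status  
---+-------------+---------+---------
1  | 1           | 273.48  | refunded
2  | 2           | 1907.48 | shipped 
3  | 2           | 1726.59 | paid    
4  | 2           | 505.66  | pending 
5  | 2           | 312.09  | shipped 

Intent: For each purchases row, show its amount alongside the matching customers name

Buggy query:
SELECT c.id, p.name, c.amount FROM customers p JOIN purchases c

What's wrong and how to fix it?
Bug: JOIN with no ON clause produces a cartesian product; every purchases row pairs with every customers row

Fix: Specify the join condition linking the foreign key to the parent id

Corrected query:
SELECT c.id, p.name, c.amount FROM customers p JOIN purchases c ON c.customer_id = p.id

Result:
id | name  | amount 
---+-------+--------
1  | Bob   | 273.48 
2  | Grace | 1907.48
3  | Grace | 1726.59
4  | Grace | 505.66 
5  | Grace | 312.09 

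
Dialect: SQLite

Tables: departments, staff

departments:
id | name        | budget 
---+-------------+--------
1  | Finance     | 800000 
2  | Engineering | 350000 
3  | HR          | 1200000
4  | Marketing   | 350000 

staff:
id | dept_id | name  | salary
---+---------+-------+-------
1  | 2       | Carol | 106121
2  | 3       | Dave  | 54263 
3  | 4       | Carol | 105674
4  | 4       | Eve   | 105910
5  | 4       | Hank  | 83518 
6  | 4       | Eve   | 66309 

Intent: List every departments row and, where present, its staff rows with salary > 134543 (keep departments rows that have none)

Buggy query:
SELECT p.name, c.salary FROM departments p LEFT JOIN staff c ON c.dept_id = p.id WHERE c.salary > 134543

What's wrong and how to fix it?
Bug: A WHERE condition on the right-hand table after LEFT JOIN drops unmatched parents

Fix: Put 'c.salary > 134543' in the JOIN's ON clause instead of WHERE

Corrected query:
SELECT p.name, c.salary FROM departments p LEFT JOIN staff c ON c.dept_id = p.id AND c.salary > 134543

Result:
name        | salary
------------+-------
Finance     | NULL  
Engineering | NULL  
HR          | NULL  
Marketing   | NULL  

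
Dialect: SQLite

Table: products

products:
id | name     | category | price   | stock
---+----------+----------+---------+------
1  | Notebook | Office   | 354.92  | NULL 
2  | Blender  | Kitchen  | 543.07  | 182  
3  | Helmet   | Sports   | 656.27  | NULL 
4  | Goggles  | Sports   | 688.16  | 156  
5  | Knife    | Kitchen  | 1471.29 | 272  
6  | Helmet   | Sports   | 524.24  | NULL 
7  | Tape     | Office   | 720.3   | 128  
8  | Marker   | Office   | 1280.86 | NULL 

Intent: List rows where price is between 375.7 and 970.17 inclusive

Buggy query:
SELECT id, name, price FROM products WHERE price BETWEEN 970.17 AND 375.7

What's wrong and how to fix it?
Bug: The bounds are reversed; BETWEEN a AND b requires a <= b to match anything

Fix: Swap the bounds so the smaller value comes first

Corrected query:
SELECT id, name, price FROM products WHERE price BETWEEN 375.7 AND 970.17

Result:
id | name    | price 
---+---------+-------
2  | Blender | 543.07
3  | Helmet  | 656.27
4  | Goggles | 688.16
6  | Helmet  | 524.24
7  | Tape    | 720.3 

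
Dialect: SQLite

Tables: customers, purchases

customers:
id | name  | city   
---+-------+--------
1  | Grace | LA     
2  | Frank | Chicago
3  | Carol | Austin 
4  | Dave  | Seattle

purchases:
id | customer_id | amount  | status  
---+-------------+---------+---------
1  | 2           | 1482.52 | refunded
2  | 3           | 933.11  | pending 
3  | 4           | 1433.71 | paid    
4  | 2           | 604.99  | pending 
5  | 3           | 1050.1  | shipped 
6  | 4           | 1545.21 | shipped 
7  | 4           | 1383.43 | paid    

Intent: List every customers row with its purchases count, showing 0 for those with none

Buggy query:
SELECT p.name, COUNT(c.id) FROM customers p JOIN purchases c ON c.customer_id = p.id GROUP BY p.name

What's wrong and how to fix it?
Bug: INNER JOIN drops customers rows that have no matching purchases rows

Fix: Switch to LEFT JOIN to retain unmatched parent rows

Corrected query:
SELECT p.name, COUNT(c.id) FROM customers p LEFT JOIN purchases c ON c.customer_id = p.id GROUP BY p.name

Result:
name  | COUNT(c.id)
------+------------
Carol | 2          
Dave  | 3          
Frank | 2          
Grace | 0          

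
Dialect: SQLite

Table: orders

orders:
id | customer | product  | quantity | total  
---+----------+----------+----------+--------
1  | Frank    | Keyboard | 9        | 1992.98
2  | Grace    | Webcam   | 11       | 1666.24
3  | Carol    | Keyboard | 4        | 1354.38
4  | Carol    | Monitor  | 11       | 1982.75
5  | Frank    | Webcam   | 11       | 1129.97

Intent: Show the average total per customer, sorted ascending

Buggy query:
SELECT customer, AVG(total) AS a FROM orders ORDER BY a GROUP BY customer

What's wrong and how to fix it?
Bug: GROUP BY must precede ORDER BY

Fix: Move ORDER BY to the end, after GROUP BY

Corrected query:
SELECT customer, AVG(total) AS a FROM orders GROUP BY customer ORDER BY a

Result:
customer | a       
---------+---------
Frank    | 1561.475
Grace    | 1666.24 
Carol    | 1668.565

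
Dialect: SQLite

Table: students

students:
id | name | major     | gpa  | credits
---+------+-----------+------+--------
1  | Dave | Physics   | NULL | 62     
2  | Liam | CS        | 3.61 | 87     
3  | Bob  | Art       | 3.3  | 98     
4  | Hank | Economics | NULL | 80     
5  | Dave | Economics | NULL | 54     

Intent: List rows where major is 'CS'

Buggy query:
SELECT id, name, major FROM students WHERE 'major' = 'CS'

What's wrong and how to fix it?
Bug: 'major' in single quotes is a string literal, not the column; the comparison is literal-vs-literal and never true

Fix: Reference the column as major without single quotes

Corrected query:
SELECT id, name, major FROM students WHERE major = 'CS'

Result:
id | name | major
---+------+------
2  | Liam | CS   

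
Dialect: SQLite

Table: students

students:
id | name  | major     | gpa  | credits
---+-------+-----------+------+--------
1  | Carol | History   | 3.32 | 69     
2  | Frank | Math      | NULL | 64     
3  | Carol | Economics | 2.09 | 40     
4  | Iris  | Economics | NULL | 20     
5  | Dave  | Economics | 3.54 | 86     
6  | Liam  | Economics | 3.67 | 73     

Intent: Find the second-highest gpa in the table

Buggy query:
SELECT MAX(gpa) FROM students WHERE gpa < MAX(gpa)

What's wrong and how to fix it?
Bug: MAX(gpa) on the right of the comparison is an aggregate-in-WHERE error

Fix: Compute the overall MAX in a subquery, then take MAX of rows below it

Corrected query:
SELECT MAX(gpa) FROM students WHERE gpa < (SELECT MAX(gpa) FROM students)

Result:
MAX(gpa)
--------
3.54    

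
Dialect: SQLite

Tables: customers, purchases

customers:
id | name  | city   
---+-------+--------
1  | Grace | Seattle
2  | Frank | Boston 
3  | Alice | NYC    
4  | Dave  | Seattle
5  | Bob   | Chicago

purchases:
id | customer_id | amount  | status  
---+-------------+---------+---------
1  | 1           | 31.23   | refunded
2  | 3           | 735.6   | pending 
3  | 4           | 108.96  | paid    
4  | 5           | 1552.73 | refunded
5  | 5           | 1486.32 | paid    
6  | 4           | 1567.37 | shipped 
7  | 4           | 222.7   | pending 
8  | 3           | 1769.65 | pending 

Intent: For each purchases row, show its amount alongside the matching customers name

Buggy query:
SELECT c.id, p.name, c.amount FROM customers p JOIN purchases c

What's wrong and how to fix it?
Bug: Missing join condition: each purchases row is matched to all customers rows instead of just its own

Fix: Add ON c.customer_id = p.id to the JOIN

Corrected query:
SELECT c.id, p.name, c.amount FROM customers p JOIN purchases c ON c.customer_id = p.id

Result:
id | name  | amount 
---+-------+--------
1  | Grace | 31.23  
2  | Alice | 735.6  
3  | Dave  | 108.96 
4  | Bob   | 1552.73
5  | Bob   | 1486.32
6  | Dave  | 1567.37
7  | Dave  | 222.7  
8  | Alice | 1769.65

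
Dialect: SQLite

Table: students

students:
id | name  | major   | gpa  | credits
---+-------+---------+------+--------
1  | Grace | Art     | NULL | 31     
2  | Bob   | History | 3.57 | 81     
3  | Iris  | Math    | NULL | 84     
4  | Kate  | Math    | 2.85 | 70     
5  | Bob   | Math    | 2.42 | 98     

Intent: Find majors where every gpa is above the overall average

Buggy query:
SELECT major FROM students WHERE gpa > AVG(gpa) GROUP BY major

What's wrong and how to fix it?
Bug: AVG() is an aggregate; it can't sit directly in WHERE

Fix: Use a subquery for AVG and a HAVING MIN(...) filter so the condition holds for every row in the group

Corrected query:
SELECT major FROM students GROUP BY major HAVING MIN(gpa) > (SELECT AVG(gpa) FROM students)

Result:
major  
-------
History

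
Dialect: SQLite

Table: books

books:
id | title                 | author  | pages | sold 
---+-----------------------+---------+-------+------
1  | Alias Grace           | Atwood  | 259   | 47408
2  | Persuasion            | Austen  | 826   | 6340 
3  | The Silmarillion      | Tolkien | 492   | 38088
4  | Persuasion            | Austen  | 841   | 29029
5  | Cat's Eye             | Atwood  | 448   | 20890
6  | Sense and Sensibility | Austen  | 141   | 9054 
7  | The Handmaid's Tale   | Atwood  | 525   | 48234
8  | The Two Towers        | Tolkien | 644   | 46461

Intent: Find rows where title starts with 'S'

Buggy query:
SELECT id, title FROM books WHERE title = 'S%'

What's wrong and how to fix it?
Bug: Wildcards only work with LIKE; '=' treats '%' as a literal character

Fix: Use LIKE for wildcard pattern matching

Corrected query:
SELECT id, title FROM books WHERE title LIKE 'S%'

Result:
id | title                
---+----------------------
6  | Sense and Sensibility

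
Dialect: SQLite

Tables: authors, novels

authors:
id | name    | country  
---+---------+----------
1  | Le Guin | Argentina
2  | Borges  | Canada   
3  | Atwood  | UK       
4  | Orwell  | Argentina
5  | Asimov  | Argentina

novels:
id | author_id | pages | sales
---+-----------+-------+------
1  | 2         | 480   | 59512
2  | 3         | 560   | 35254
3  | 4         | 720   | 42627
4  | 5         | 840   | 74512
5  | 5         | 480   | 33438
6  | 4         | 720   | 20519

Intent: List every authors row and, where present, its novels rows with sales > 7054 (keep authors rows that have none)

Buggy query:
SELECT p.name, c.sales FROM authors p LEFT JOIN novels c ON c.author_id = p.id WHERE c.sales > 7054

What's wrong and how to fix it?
Bug: A WHERE condition on the right-hand table after LEFT JOIN drops unmatched parents

Fix: Put 'c.sales > 7054' in the JOIN's ON clause instead of WHERE

Corrected query:
SELECT p.name, c.sales FROM authors p LEFT JOIN novels c ON c.author_id = p.id AND c.sales > 7054

Result:
name    | sales
--------+------
Le Guin | NULL 
Borges  | 59512
Atwood  | 35254
Orwell  | 20519
Orwell  | 42627
Asimov  | 33438
Asimov  | 74512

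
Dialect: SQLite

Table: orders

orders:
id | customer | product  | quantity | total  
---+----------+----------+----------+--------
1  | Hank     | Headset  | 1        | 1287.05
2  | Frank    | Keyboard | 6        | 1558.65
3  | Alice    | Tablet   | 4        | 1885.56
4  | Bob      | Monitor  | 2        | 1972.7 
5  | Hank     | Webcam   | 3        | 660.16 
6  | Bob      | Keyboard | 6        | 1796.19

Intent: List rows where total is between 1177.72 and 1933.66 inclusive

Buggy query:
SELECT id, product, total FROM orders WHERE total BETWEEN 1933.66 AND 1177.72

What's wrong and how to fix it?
Bug: The bounds are reversed; BETWEEN a AND b requires a <= b to match anything

Fix: Write BETWEEN 1177.72 AND 1933.66

Corrected query:
SELECT id, product, total FROM orders WHERE total BETWEEN 1177.72 AND 1933.66

Result:
id | product  | total  
---+----------+--------
1  | Headset  | 1287.05
2  | Keyboard | 1558.65
3  | Tablet   | 1885.56
6  | Keyboard | 1796.19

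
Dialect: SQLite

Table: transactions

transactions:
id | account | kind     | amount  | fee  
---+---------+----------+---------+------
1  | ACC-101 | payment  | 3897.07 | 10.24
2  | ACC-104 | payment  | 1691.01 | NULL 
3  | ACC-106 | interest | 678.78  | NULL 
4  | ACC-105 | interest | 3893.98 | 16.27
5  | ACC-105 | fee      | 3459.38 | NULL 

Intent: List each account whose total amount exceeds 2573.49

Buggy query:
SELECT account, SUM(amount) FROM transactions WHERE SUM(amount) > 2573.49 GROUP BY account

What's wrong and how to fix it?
Bug: Aggregate functions cannot appear in a WHERE clause

Fix: Move the aggregate condition to a HAVING clause

Corrected query:
SELECT account, SUM(amount) FROM transactions GROUP BY account HAVING SUM(amount) > 2573.49

Result:
account | SUM(amount)
--------+------------
ACC-101 | 3897.07    
ACC-105 | 7353.36    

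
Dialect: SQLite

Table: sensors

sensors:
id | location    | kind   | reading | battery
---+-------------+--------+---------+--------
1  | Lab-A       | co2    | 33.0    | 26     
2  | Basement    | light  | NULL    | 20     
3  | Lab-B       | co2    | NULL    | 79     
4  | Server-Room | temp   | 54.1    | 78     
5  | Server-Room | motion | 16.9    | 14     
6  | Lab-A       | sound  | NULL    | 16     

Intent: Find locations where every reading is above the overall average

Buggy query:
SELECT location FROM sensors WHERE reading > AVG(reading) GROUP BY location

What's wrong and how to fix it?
Bug: WHERE evaluates per row before aggregation, so AVG() is unavailable

Fix: Use a subquery for AVG and a HAVING MIN(...) filter so the condition holds for every row in the group

Corrected query:
SELECT location FROM sensors GROUP BY location HAVING MIN(reading) > (SELECT AVG(reading) FROM sensors)

Result:
(no rows)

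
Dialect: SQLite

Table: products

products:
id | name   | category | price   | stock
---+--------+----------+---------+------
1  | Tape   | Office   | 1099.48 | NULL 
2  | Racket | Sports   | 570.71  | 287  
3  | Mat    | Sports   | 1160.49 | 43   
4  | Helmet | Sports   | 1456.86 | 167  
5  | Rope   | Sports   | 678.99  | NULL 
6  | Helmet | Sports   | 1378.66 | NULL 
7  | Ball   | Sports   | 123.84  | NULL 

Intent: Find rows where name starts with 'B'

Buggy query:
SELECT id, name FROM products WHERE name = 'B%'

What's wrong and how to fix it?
Bug: Wildcards only work with LIKE; '=' treats '%' as a literal character

Fix: Use LIKE for wildcard pattern matching

Corrected query:
SELECT id, name FROM products WHERE name LIKE 'B%'

Result:
id | name
---+-----
7  | Ball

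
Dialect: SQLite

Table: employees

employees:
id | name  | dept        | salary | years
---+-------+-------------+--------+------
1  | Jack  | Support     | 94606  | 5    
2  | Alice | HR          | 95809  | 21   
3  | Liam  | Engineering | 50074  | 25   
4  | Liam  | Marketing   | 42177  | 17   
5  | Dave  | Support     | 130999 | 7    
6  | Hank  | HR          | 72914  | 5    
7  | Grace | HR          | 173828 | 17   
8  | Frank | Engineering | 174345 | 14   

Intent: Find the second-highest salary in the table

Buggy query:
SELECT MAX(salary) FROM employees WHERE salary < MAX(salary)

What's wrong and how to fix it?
Bug: The inner MAX is an aggregate inside WHERE, which is not allowed

Fix: Compute the overall MAX in a subquery, then take MAX of rows below it

Corrected query:
SELECT MAX(salary) FROM employees WHERE salary < (SELECT MAX(salary) FROM employees)

Result:
MAX(salary)
-----------
173828     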